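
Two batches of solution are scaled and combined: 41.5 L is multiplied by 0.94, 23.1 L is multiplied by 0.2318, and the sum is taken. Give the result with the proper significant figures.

41.5 × 0.94 = 39.01 → 39 L (2 s.f., last digit at the 10^0 place).
23.1 × 0.2318 = 5.35458 → 5.35 L (3 s.f., last digit at the 10^-2 place).
Sum: 44.36458 L; keep the coarser place, 10^0.
Result: 44 L.

44 L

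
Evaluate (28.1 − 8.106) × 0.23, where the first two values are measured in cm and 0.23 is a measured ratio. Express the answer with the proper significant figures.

4.6 cm

28.1 cm − 8.106 cm = 19.994 cm; the difference is limited to 1 decimal place (3 s.f.).
Carrying full precision, 19.994 × 0.23 = 4.59862 cm; 0.23 has 2 s.f., so the result keeps min(3, 2) = 2 s.f.
Rounded to 2 significant figures: 4.6 cm.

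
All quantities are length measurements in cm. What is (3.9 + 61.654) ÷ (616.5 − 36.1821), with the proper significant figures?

0.113

3.9 + 61.654 = 65.554, limited to 1 d.p. → 3 s.f.; 616.5 − 36.1821 = 580.3179, limited to 1 d.p. → 4 s.f.
Carrying full precision, 65.554 ÷ 580.3179 = 0.112962222947…; keep min(3, 4) = 3 s.f.
Rounded to 3 significant figures: 0.113.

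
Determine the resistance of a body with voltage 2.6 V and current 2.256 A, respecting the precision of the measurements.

resistance = 2.6 V ÷ 2.256 A = 1.1524822695… Ω.
2.6 has 2 significant figures; 2.256 has 4.
Division/multiplication keeps the fewest: 2 significant figures.
Rounded: 1.2 Ω.

1.2 Ω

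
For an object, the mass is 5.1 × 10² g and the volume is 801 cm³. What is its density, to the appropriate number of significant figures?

density = 5.1 × 10² g ÷ 801 cm³ = 0.63670411985… g/cm³.
5.1 × 10² has 2 significant figures; 801 has 3.
Division/multiplication keeps the fewest: 2 significant figures.
Rounded: 0.64 g/cm³.

0.64 g/cm³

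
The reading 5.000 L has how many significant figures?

5.000: trailing zeros after a decimal point are significant.

4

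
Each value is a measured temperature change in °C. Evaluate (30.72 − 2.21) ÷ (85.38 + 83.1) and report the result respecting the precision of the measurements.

0.1692

30.72 − 2.21 = 28.51, limited to 2 d.p. → 4 s.f.; 85.38 + 83.1 = 168.48, limited to 1 d.p. → 4 s.f.
Carrying full precision, 28.51 ÷ 168.48 = 0.169218898386…; keep min(4, 4) = 4 s.f.
Rounded to 4 significant figures: 0.1692.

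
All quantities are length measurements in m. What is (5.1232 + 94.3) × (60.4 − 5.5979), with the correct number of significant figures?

5.45 × 10^3 m²

5.1232 + 94.3 = 99.4232, limited to 1 d.p. → 3 s.f.; 60.4 − 5.5979 = 54.8021, limited to 1 d.p. → 3 s.f.
Carrying full precision, 99.4232 × 54.8021 = 5448.60014872; keep min(3, 3) = 3 s.f.
Rounded to 3 significant figures: 5.45 × 10^3 m².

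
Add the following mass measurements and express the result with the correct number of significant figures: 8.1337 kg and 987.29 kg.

8.1337 kg + 987.29 kg = 995.4237 kg.
Addition/subtraction keeps the fewest decimal places: 8.1337 → 4 decimal places, 987.29 → 2 decimal places; limit is 2.
Rounded to 2 decimal places: 9.9542 × 10² kg.

9.9542 × 10² kg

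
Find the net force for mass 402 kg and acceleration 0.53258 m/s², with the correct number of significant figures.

214 N

net force = 402 kg × 0.53258 m/s² = 214.09716 N.
402 has 3 significant figures; 0.53258 has 5.
Division/multiplication keeps the fewest: 3 significant figures.
Rounded: 214 N.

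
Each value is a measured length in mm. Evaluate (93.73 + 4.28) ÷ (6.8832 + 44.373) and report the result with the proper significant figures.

93.73 + 4.28 = 98.01, limited to 2 d.p. → 4 s.f.; 6.8832 + 44.373 = 51.2562, limited to 3 d.p. → 5 s.f.
Carrying full precision, 98.01 ÷ 51.2562 = 1.91215891931…; keep min(4, 5) = 4 s.f.
Rounded to 4 significant figures: 1.912.

1.912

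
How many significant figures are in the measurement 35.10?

4

35.10: trailing zeros after a decimal point are significant.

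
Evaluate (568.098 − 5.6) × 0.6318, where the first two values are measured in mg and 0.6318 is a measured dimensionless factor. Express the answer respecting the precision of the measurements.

355.4 mg

568.098 mg − 5.6 mg = 562.498 mg; the difference is limited to 1 decimal place (4 s.f.).
Carrying full precision, 562.498 × 0.6318 = 355.3862364 mg; 0.6318 has 4 s.f., so the result keeps min(4, 4) = 4 s.f.
Rounded to 4 significant figures: 355.4 mg.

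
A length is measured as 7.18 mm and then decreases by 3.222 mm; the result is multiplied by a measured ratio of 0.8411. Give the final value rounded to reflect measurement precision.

7.18 mm − 3.222 mm = 3.958 mm; the difference is limited to 2 decimal places (3 s.f.).
Carrying full precision, 3.958 × 0.8411 = 3.3290738 mm; 0.8411 has 4 s.f., so the result keeps min(3, 4) = 3 s.f.
Rounded to 3 significant figures: 3.33 mm.

3.33 mm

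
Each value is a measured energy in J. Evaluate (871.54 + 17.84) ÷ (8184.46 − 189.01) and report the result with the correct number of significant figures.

871.54 + 17.84 = 889.38, limited to 2 d.p. → 5 s.f.; 8184.46 − 189.01 = 7995.45, limited to 2 d.p. → 6 s.f.
Carrying full precision, 889.38 ÷ 7995.45 = 0.111235765342…; keep min(5, 6) = 5 s.f.
Rounded to 5 significant figures: 0.11124.

0.11124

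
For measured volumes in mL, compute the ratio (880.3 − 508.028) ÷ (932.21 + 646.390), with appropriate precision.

880.3 − 508.028 = 372.272, limited to 1 d.p. → 4 s.f.; 932.21 + 646.390 = 1578.600, limited to 2 d.p. → 6 s.f.
Carrying full precision, 372.272 ÷ 1578.600 = 0.235824147979…; keep min(4, 6) = 4 s.f.
Rounded to 4 significant figures: 0.2358.

0.2358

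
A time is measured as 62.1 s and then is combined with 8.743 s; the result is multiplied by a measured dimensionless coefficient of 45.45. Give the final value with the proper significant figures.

62.1 s + 8.743 s = 70.843 s; the sum is limited to 1 decimal place (3 s.f.).
Carrying full precision, 70.843 × 45.45 = 3219.81435 s; 45.45 has 4 s.f., so the result keeps min(3, 4) = 3 s.f.
Rounded to 3 significant figures: 3.22 × 10³ s.

3.22 × 10³ s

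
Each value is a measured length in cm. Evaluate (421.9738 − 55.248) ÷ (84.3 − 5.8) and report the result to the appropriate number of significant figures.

421.9738 − 55.248 = 366.7258, limited to 3 d.p. → 6 s.f.; 84.3 − 5.8 = 78.5, limited to 1 d.p. → 3 s.f.
Carrying full precision, 366.7258 ÷ 78.5 = 4.67166624204…; keep min(6, 3) = 3 s.f.
Rounded to 3 significant figures: 4.67.

4.67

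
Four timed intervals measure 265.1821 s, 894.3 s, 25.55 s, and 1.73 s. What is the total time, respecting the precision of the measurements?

1186.8 s

265.1821 s + 894.3 s + 25.55 s + 1.73 s = 1186.7621 s.
Addition/subtraction keeps the fewest decimal places: 265.1821 → 4 decimal places, 894.3 → 1 decimal place, 25.55 → 2 decimal places, 1.73 → 2 decimal places; limit is 1.
Rounded to 1 decimal place: 1186.8 s.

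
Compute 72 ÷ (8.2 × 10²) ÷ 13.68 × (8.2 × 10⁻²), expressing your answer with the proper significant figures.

72 ÷ (8.2 × 10²) ÷ 13.68 × (8.2 × 10⁻²) = 0.000526315789474…
Multiplication/division keeps the fewest significant figures: 72 → 2 s.f., 8.2 × 10² → 2 s.f., 13.68 → 4 s.f., 8.2 × 10⁻² → 2 s.f.; limit is 2.
Rounded to 2 significant figures: 5.3 × 10⁻⁴.

5.3 × 10⁻⁴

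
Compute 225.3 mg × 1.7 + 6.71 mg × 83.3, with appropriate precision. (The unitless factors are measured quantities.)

9.4 × 10² mg

225.3 × 1.7 = 383.01 → 3.8 × 10² mg (2 s.f., last digit at the 10^1 place).
6.71 × 83.3 = 558.943 → 559 mg (3 s.f., last digit at the 10^0 place).
Sum: 941.953 mg; keep the coarser place, 10^1.
Result: 9.4 × 10² mg.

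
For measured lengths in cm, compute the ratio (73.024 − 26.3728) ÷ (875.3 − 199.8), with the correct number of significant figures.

6.906 × 10^-2

73.024 − 26.3728 = 46.6512, limited to 3 d.p. → 5 s.f.; 875.3 − 199.8 = 675.5, limited to 1 d.p. → 4 s.f.
Carrying full precision, 46.6512 ÷ 675.5 = 0.0690617320503…; keep min(5, 4) = 4 s.f.
Rounded to 4 significant figures: 6.906 × 10^-2.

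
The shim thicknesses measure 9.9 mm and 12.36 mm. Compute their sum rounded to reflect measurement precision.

22.3 mm

9.9 mm + 12.36 mm = 22.26 mm.
Addition/subtraction keeps the fewest decimal places: 9.9 → 1 decimal place, 12.36 → 2 decimal places; limit is 1.
Rounded to 1 decimal place: 22.3 mm.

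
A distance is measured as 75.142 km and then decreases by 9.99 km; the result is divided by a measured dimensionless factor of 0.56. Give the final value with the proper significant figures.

75.142 km − 9.99 km = 65.152 km; the difference is limited to 2 decimal places (4 s.f.).
Carrying full precision, 65.152 ÷ 0.56 = 116.342857143… km; 0.56 has 2 s.f., so the result keeps min(4, 2) = 2 s.f.
Rounded to 2 significant figures: 1.2 × 10² km.

1.2 × 10² km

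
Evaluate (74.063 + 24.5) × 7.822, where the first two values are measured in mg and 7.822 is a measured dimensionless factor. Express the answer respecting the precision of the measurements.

771 mg

74.063 mg + 24.5 mg = 98.563 mg; the sum is limited to 1 decimal place (3 s.f.).
Carrying full precision, 98.563 × 7.822 = 770.959786 mg; 7.822 has 4 s.f., so the result keeps min(3, 4) = 3 s.f.
Rounded to 3 significant figures: 771 mg.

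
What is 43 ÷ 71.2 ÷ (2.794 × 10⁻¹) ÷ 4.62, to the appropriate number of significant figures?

43 ÷ 71.2 ÷ (2.794 × 10⁻¹) ÷ 4.62 = 0.467864490288…
Multiplication/division keeps the fewest significant figures: 43 → 2 s.f., 71.2 → 3 s.f., 2.794 × 10⁻¹ → 4 s.f., 4.62 → 3 s.f.; limit is 2.
Rounded to 2 significant figures: 0.47.

0.47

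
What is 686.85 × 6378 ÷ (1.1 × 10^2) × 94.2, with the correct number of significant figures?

3.8 × 10^6

686.85 × 6378 ÷ (1.1 × 10^2) × 94.2 = 3751497.27327…
Multiplication/division keeps the fewest significant figures: 686.85 → 5 s.f., 6378 → 4 s.f., 1.1 × 10^2 → 2 s.f., 94.2 → 3 s.f.; limit is 2.
Rounded to 2 significant figures: 3.8 × 10^6.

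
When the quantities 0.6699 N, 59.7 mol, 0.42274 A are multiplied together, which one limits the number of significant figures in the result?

0.6699 N → 4 s.f.; 59.7 mol → 3 s.f.; 0.42274 A → 5 s.f.
The fewest is 3 significant figures, from 59.7 mol.

59.7 mol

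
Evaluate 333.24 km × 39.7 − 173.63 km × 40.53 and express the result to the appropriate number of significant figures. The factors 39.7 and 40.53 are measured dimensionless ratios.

333.24 × 39.7 = 13229.628 → 1.32 × 10^4 km (3 s.f., last digit at the 10^2 place).
173.63 × 40.53 = 7037.2239 → 7037 km (4 s.f., last digit at the 10^0 place).
Difference: 6192.4041 km; keep the coarser place, 10^2.
Result: 6.2 × 10^3 km.

6.2 × 10^3 km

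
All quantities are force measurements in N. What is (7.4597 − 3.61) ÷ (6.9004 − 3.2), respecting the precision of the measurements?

7.4597 − 3.61 = 3.8497, limited to 2 d.p. → 3 s.f.; 6.9004 − 3.2 = 3.7004, limited to 1 d.p. → 2 s.f.
Carrying full precision, 3.8497 ÷ 3.7004 = 1.04034698951…; keep min(3, 2) = 2 s.f.
Rounded to 2 significant figures: 1.0.

1.0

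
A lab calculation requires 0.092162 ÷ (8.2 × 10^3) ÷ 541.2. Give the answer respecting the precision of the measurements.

0.092162 ÷ (8.2 × 10^3) ÷ 541.2 = 2.0767310223 × 10^-8…
Multiplication/division keeps the fewest significant figures: 0.092162 → 5 s.f., 8.2 × 10^3 → 2 s.f., 541.2 → 4 s.f.; limit is 2.
Rounded to 2 significant figures: 2.1 × 10^-8.

2.1 × 10^-8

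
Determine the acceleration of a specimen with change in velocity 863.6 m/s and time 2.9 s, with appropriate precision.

3.0 × 10² m/s²

acceleration = 863.6 m/s ÷ 2.9 s = 297.793103448… m/s².
863.6 has 4 significant figures; 2.9 has 2.
Division/multiplication keeps the fewest: 2 significant figures.
Rounded: 3.0 × 10² m/s².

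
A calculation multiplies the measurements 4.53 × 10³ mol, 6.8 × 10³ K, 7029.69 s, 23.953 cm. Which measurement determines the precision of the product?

6.8 × 10³ K

4.53 × 10³ mol → 3 s.f.; 6.8 × 10³ K → 2 s.f.; 7029.69 s → 6 s.f.; 23.953 cm → 5 s.f.
The fewest is 2 significant figures, from 6.8 × 10³ K.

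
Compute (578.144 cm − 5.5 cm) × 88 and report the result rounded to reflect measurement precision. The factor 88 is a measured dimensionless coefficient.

5.0 × 10^4 cm

578.144 cm − 5.5 cm = 572.644 cm; the difference is limited to 1 decimal place (4 s.f.).
Carrying full precision, 572.644 × 88 = 50392.672 cm; 88 has 2 s.f., so the result keeps min(4, 2) = 2 s.f.
Rounded to 2 significant figures: 5.0 × 10^4 cm.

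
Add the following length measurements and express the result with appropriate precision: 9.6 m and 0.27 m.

9.9 m

9.6 m + 0.27 m = 9.87 m.
Addition/subtraction keeps the fewest decimal places: 9.6 → 1 decimal place, 0.27 → 2 decimal places; limit is 1.
Rounded to 1 decimal place: 9.9 m.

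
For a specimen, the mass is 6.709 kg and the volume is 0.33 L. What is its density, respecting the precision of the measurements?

density = 6.709 kg ÷ 0.33 L = 20.3303030303… kg/L.
6.709 has 4 significant figures; 0.33 has 2.
Division/multiplication keeps the fewest: 2 significant figures.
Rounded: 2.0 × 10^1 kg/L.

2.0 × 10^1 kg/L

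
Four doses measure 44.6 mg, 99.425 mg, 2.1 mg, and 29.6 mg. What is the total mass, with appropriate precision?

44.6 mg + 99.425 mg + 2.1 mg + 29.6 mg = 175.725 mg.
Addition/subtraction keeps the fewest decimal places: 44.6 → 1 decimal place, 99.425 → 3 decimal places, 2.1 → 1 decimal place, 29.6 → 1 decimal place; limit is 1.
Rounded to 1 decimal place: 175.7 mg.

175.7 mg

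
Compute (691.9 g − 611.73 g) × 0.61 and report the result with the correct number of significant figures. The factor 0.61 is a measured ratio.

49 g

691.9 g − 611.73 g = 80.17 g; the difference is limited to 1 decimal place (3 s.f.).
Carrying full precision, 80.17 × 0.61 = 48.9037 g; 0.61 has 2 s.f., so the result keeps min(3, 2) = 2 s.f.
Rounded to 2 significant figures: 49 g.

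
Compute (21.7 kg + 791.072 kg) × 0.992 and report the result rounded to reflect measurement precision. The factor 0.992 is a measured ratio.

806 kg

21.7 kg + 791.072 kg = 812.772 kg; the sum is limited to 1 decimal place (4 s.f.).
Carrying full precision, 812.772 × 0.992 = 806.269824 kg; 0.992 has 3 s.f., so the result keeps min(4, 3) = 3 s.f.
Rounded to 3 significant figures: 806 kg.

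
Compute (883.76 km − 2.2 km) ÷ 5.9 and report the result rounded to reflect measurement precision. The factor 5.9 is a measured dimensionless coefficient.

1.5 × 10^2 km

883.76 km − 2.2 km = 881.56 km; the difference is limited to 1 decimal place (4 s.f.).
Carrying full precision, 881.56 ÷ 5.9 = 149.416949153… km; 5.9 has 2 s.f., so the result keeps min(4, 2) = 2 s.f.
Rounded to 2 significant figures: 1.5 × 10^2 km.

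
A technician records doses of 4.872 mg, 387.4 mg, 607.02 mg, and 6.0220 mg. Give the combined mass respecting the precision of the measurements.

4.872 mg + 387.4 mg + 607.02 mg + 6.0220 mg = 1005.3140 mg.
Addition/subtraction keeps the fewest decimal places: 4.872 → 3 decimal places, 387.4 → 1 decimal place, 607.02 → 2 decimal places, 6.0220 → 4 decimal places; limit is 1.
Rounded to 1 decimal place: 1005.3 mg.

1005.3 mg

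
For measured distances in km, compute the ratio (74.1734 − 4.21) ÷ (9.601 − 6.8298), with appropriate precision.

25.25

74.1734 − 4.21 = 69.9634, limited to 2 d.p. → 4 s.f.; 9.601 − 6.8298 = 2.7712, limited to 3 d.p. → 4 s.f.
Carrying full precision, 69.9634 ÷ 2.7712 = 25.2466079677…; keep min(4, 4) = 4 s.f.
Rounded to 4 significant figures: 25.25.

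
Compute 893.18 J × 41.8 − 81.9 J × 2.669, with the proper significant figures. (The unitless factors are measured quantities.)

893.18 × 41.8 = 37334.924 → 3.73 × 10^4 J (3 s.f., last digit at the 10^2 place).
81.9 × 2.669 = 218.5911 → 219 J (3 s.f., last digit at the 10^0 place).
Difference: 37116.3329 J; keep the coarser place, 10^2.
Result: 3.71 × 10^4 J.

3.71 × 10^4 J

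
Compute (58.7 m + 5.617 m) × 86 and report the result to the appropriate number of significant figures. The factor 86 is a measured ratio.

58.7 m + 5.617 m = 64.317 m; the sum is limited to 1 decimal place (3 s.f.).
Carrying full precision, 64.317 × 86 = 5531.262 m; 86 has 2 s.f., so the result keeps min(3, 2) = 2 s.f.
Rounded to 2 significant figures: 5.5 × 10^3 m.

5.5 × 10^3 m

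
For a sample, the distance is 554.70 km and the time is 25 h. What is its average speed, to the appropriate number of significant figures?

average speed = 554.70 km ÷ 25 h = 22.188 km/h.
554.70 has 5 significant figures; 25 has 2.
Division/multiplication keeps the fewest: 2 significant figures.
Rounded: 22 km/h.

22 km/h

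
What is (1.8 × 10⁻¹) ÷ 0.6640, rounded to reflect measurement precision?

(1.8 × 10⁻¹) ÷ 0.6640 = 0.271084337349…
Multiplication/division keeps the fewest significant figures: 1.8 × 10⁻¹ → 2 s.f., 0.6640 → 4 s.f.; limit is 2.
Rounded to 2 significant figures: 2.7 × 10⁻¹.

2.7 × 10⁻¹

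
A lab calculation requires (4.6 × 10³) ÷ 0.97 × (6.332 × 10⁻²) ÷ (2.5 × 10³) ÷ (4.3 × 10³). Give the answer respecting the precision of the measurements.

(4.6 × 10³) ÷ 0.97 × (6.332 × 10⁻²) ÷ (2.5 × 10³) ÷ (4.3 × 10³) = 0.0000279330616159…
Multiplication/division keeps the fewest significant figures: 4.6 × 10³ → 2 s.f., 0.97 → 2 s.f., 6.332 × 10⁻² → 4 s.f., 2.5 × 10³ → 2 s.f., 4.3 × 10³ → 2 s.f.; limit is 2.
Rounded to 2 significant figures: 2.8 × 10⁻⁵.

2.8 × 10⁻⁵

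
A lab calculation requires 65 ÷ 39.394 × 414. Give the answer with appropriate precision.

65 ÷ 39.394 × 414 = 683.098949079…
Multiplication/division keeps the fewest significant figures: 65 → 2 s.f., 39.394 → 5 s.f., 414 → 3 s.f.; limit is 2.
Rounded to 2 significant figures: 6.8 × 10².

6.8 × 10²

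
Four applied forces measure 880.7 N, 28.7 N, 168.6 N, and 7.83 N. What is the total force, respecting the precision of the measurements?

880.7 N + 28.7 N + 168.6 N + 7.83 N = 1085.83 N.
Addition/subtraction keeps the fewest decimal places: 880.7 → 1 decimal place, 28.7 → 1 decimal place, 168.6 → 1 decimal place, 7.83 → 2 decimal places; limit is 1.
Rounded to 1 decimal place: 1.0858 × 10³ N.

1.0858 × 10³ N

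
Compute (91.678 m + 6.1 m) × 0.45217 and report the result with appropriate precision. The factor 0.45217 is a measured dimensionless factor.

91.678 m + 6.1 m = 97.778 m; the sum is limited to 1 decimal place (3 s.f.).
Carrying full precision, 97.778 × 0.45217 = 44.21227826 m; 0.45217 has 5 s.f., so the result keeps min(3, 5) = 3 s.f.
Rounded to 3 significant figures: 44.2 m.

44.2 m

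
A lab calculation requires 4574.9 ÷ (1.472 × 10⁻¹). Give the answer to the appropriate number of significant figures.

3.108 × 10⁴

4574.9 ÷ (1.472 × 10⁻¹) = 31079.4836957…
Multiplication/division keeps the fewest significant figures: 4574.9 → 5 s.f., 1.472 × 10⁻¹ → 4 s.f.; limit is 4.
Rounded to 4 significant figures: 3.108 × 10⁴.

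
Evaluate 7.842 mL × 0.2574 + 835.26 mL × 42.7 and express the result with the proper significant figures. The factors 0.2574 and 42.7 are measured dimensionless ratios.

3.57 × 10^4 mL

7.842 × 0.2574 = 2.0185308 → 2.019 mL (4 s.f., last digit at the 10^-3 place).
835.26 × 42.7 = 35665.602 → 3.57 × 10^4 mL (3 s.f., last digit at the 10^2 place).
Sum: 35667.6205308 mL; keep the coarser place, 10^2.
Result: 3.57 × 10^4 mL.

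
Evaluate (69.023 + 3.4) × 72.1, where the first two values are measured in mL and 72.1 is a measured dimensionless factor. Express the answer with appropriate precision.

5.22 × 10^3 mL

69.023 mL + 3.4 mL = 72.423 mL; the sum is limited to 1 decimal place (3 s.f.).
Carrying full precision, 72.423 × 72.1 = 5221.6983 mL; 72.1 has 3 s.f., so the result keeps min(3, 3) = 3 s.f.
Rounded to 3 significant figures: 5.22 × 10^3 mL.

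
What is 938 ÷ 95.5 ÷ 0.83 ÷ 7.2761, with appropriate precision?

1.6

938 ÷ 95.5 ÷ 0.83 ÷ 7.2761 = 1.62638258461…
Multiplication/division keeps the fewest significant figures: 938 → 3 s.f., 95.5 → 3 s.f., 0.83 → 2 s.f., 7.2761 → 5 s.f.; limit is 2.
Rounded to 2 significant figures: 1.6.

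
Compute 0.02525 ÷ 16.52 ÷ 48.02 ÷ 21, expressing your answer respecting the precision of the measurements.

0.02525 ÷ 16.52 ÷ 48.02 ÷ 21 = 0.00000151568826798…
Multiplication/division keeps the fewest significant figures: 0.02525 → 4 s.f., 16.52 → 4 s.f., 48.02 → 4 s.f., 21 → 2 s.f.; limit is 2.
Rounded to 2 significant figures: 1.5 × 10⁻⁶.

1.5 × 10⁻⁶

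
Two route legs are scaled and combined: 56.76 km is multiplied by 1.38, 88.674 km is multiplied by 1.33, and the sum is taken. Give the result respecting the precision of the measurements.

56.76 × 1.38 = 78.3288 → 78.3 km (3 s.f., last digit at the 10^-1 place).
88.674 × 1.33 = 117.93642 → 118 km (3 s.f., last digit at the 10^0 place).
Sum: 196.26522 km; keep the coarser place, 10^0.
Result: 196 km.

196 km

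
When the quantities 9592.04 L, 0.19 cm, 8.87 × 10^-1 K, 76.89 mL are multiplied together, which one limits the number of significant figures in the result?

9592.04 L → 6 s.f.; 0.19 cm → 2 s.f.; 8.87 × 10^-1 K → 3 s.f.; 76.89 mL → 4 s.f.
The fewest is 2 significant figures, from 0.19 cm.

0.19 cm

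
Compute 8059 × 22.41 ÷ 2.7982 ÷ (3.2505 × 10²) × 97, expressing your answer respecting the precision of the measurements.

1.9 × 10⁴

8059 × 22.41 ÷ 2.7982 ÷ (3.2505 × 10²) × 97 = 19260.4231338…
Multiplication/division keeps the fewest significant figures: 8059 → 4 s.f., 22.41 → 4 s.f., 2.7982 → 5 s.f., 3.2505 × 10² → 5 s.f., 97 → 2 s.f.; limit is 2.
Rounded to 2 significant figures: 1.9 × 10⁴.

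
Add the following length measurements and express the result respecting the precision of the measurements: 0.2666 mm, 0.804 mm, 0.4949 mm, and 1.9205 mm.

0.2666 mm + 0.804 mm + 0.4949 mm + 1.9205 mm = 3.4860 mm.
Addition/subtraction keeps the fewest decimal places: 0.2666 → 4 decimal places, 0.804 → 3 decimal places, 0.4949 → 4 decimal places, 1.9205 → 4 decimal places; limit is 3.
Rounded to 3 decimal places: 3.486 mm.

3.486 mm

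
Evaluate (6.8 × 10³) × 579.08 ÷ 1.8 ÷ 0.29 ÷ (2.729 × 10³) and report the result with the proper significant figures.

(6.8 × 10³) × 579.08 ÷ 1.8 ÷ 0.29 ÷ (2.729 × 10³) = 2764.22531375…
Multiplication/division keeps the fewest significant figures: 6.8 × 10³ → 2 s.f., 579.08 → 5 s.f., 1.8 → 2 s.f., 0.29 → 2 s.f., 2.729 × 10³ → 4 s.f.; limit is 2.
Rounded to 2 significant figures: 2.8 × 10³.

2.8 × 10³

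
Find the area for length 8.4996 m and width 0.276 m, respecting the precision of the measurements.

2.35 m²

area = 8.4996 m × 0.276 m = 2.3458896 m².
8.4996 has 5 significant figures; 0.276 has 3.
Division/multiplication keeps the fewest: 3 significant figures.
Rounded: 2.35 m².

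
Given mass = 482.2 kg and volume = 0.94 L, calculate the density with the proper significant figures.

5.1 × 10^2 kg/L

density = 482.2 kg ÷ 0.94 L = 512.978723404… kg/L.
482.2 has 4 significant figures; 0.94 has 2.
Division/multiplication keeps the fewest: 2 significant figures.
Rounded: 5.1 × 10^2 kg/L.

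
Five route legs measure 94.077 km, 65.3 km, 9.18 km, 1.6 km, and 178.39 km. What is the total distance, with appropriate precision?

94.077 km + 65.3 km + 9.18 km + 1.6 km + 178.39 km = 348.547 km.
Addition/subtraction keeps the fewest decimal places: 94.077 → 3 decimal places, 65.3 → 1 decimal place, 9.18 → 2 decimal places, 1.6 → 1 decimal place, 178.39 → 2 decimal places; limit is 1.
Rounded to 1 decimal place: 348.5 km.

348.5 km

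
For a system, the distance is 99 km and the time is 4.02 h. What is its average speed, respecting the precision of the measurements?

25 km/h

average speed = 99 km ÷ 4.02 h = 24.6268656716… km/h.
99 has 2 significant figures; 4.02 has 3.
Division/multiplication keeps the fewest: 2 significant figures.
Rounded: 25 km/h.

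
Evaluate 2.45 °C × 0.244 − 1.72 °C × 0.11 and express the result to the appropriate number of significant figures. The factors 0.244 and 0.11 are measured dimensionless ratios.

2.45 × 0.244 = 0.5978 → 0.598 °C (3 s.f., last digit at the 10^-3 place).
1.72 × 0.11 = 0.1892 → 0.19 °C (2 s.f., last digit at the 10^-2 place).
Difference: 0.4086 °C; keep the coarser place, 10^-2.
Result: 0.41 °C.

0.41 °C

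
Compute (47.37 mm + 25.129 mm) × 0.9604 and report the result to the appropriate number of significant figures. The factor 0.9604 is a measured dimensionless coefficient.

69.63 mm

47.37 mm + 25.129 mm = 72.499 mm; the sum is limited to 2 decimal places (4 s.f.).
Carrying full precision, 72.499 × 0.9604 = 69.6280396 mm; 0.9604 has 4 s.f., so the result keeps min(4, 4) = 4 s.f.
Rounded to 4 significant figures: 69.63 mm.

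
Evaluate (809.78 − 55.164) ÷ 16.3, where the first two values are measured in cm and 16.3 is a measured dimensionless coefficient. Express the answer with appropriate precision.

46.3 cm

809.78 cm − 55.164 cm = 754.616 cm; the difference is limited to 2 decimal places (5 s.f.).
Carrying full precision, 754.616 ÷ 16.3 = 46.2954601227… cm; 16.3 has 3 s.f., so the result keeps min(5, 3) = 3 s.f.
Rounded to 3 significant figures: 46.3 cm.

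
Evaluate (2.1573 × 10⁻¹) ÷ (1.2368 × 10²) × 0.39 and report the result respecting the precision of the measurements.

6.8 × 10⁻⁴

(2.1573 × 10⁻¹) ÷ (1.2368 × 10²) × 0.39 = 0.000680261157827…
Multiplication/division keeps the fewest significant figures: 2.1573 × 10⁻¹ → 5 s.f., 1.2368 × 10² → 5 s.f., 0.39 → 2 s.f.; limit is 2.
Rounded to 2 significant figures: 6.8 × 10⁻⁴.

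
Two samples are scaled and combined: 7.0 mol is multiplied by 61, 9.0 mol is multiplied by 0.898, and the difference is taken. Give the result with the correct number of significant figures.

7.0 × 61 = 427 → 4.3 × 10^2 mol (2 s.f., last digit at the 10^1 place).
9.0 × 0.898 = 8.082 → 8.1 mol (2 s.f., last digit at the 10^-1 place).
Difference: 418.918 mol; keep the coarser place, 10^1.
Result: 4.2 × 10^2 mol.

4.2 × 10^2 mol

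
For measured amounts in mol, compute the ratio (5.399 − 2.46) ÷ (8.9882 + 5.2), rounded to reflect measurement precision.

0.207

5.399 − 2.46 = 2.939, limited to 2 d.p. → 3 s.f.; 8.9882 + 5.2 = 14.1882, limited to 1 d.p. → 3 s.f.
Carrying full precision, 2.939 ÷ 14.1882 = 0.207143964703…; keep min(3, 3) = 3 s.f.
Rounded to 3 significant figures: 0.207.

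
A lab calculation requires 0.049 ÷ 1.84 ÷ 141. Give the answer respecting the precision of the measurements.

0.049 ÷ 1.84 ÷ 141 = 0.000188868331792…
Multiplication/division keeps the fewest significant figures: 0.049 → 2 s.f., 1.84 → 3 s.f., 141 → 3 s.f.; limit is 2.
Rounded to 2 significant figures: 1.9 × 10^-4.

1.9 × 10^-4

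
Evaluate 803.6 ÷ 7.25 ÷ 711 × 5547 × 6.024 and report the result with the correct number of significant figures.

5.21 × 10³

803.6 ÷ 7.25 ÷ 711 × 5547 × 6.024 = 5209.25299206…
Multiplication/division keeps the fewest significant figures: 803.6 → 4 s.f., 7.25 → 3 s.f., 711 → 3 s.f., 5547 → 4 s.f., 6.024 → 4 s.f.; limit is 3.
Rounded to 3 significant figures: 5.21 × 10³.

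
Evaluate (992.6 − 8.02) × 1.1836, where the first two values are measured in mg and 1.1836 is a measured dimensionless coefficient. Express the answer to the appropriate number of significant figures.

992.6 mg − 8.02 mg = 984.58 mg; the difference is limited to 1 decimal place (4 s.f.).
Carrying full precision, 984.58 × 1.1836 = 1165.348888 mg; 1.1836 has 5 s.f., so the result keeps min(4, 5) = 4 s.f.
Rounded to 4 significant figures: 1165 mg.

1165 mg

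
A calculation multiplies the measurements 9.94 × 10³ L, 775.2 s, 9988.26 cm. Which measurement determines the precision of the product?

9.94 × 10³ L

9.94 × 10³ L → 3 s.f.; 775.2 s → 4 s.f.; 9988.26 cm → 6 s.f.
The fewest is 3 significant figures, from 9.94 × 10³ L.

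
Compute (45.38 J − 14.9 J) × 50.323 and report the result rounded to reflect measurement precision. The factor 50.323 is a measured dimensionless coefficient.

1.53 × 10³ J

45.38 J − 14.9 J = 30.48 J; the difference is limited to 1 decimal place (3 s.f.).
Carrying full precision, 30.48 × 50.323 = 1533.84504 J; 50.323 has 5 s.f., so the result keeps min(3, 5) = 3 s.f.
Rounded to 3 significant figures: 1.53 × 10³ J.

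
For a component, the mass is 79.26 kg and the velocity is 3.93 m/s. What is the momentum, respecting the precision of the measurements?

311 kg·m/s

momentum = 79.26 kg × 3.93 m/s = 311.4918 kg·m/s.
79.26 has 4 significant figures; 3.93 has 3.
Division/multiplication keeps the fewest: 3 significant figures.
Rounded: 311 kg·m/s.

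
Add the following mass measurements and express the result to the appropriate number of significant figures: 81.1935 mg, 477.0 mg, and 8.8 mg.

567.0 mg

81.1935 mg + 477.0 mg + 8.8 mg = 566.9935 mg.
Addition/subtraction keeps the fewest decimal places: 81.1935 → 4 decimal places, 477.0 → 1 decimal place, 8.8 → 1 decimal place; limit is 1.
Rounded to 1 decimal place: 567.0 mg.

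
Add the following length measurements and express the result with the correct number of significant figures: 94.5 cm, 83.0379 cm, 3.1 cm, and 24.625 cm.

94.5 cm + 83.0379 cm + 3.1 cm + 24.625 cm = 205.2629 cm.
Addition/subtraction keeps the fewest decimal places: 94.5 → 1 decimal place, 83.0379 → 4 decimal places, 3.1 → 1 decimal place, 24.625 → 3 decimal places; limit is 1.
Rounded to 1 decimal place: 205.3 cm.

205.3 cm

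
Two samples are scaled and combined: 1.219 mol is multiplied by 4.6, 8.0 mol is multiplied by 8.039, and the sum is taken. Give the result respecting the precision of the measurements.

70. mol

1.219 × 4.6 = 5.6074 → 5.6 mol (2 s.f., last digit at the 10^-1 place).
8.0 × 8.039 = 64.312 → 64 mol (2 s.f., last digit at the 10^0 place).
Sum: 69.9194 mol; keep the coarser place, 10^0.
Result: 70. mol.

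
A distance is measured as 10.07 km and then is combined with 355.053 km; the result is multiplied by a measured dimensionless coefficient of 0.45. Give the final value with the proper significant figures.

10.07 km + 355.053 km = 365.123 km; the sum is limited to 2 decimal places (5 s.f.).
Carrying full precision, 365.123 × 0.45 = 164.30535 km; 0.45 has 2 s.f., so the result keeps min(5, 2) = 2 s.f.
Rounded to 2 significant figures: 1.6 × 10^2 km.

1.6 × 10^2 km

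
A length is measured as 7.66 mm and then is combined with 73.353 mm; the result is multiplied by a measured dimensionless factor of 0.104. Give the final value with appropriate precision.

8.43 mm

7.66 mm + 73.353 mm = 81.013 mm; the sum is limited to 2 decimal places (4 s.f.).
Carrying full precision, 81.013 × 0.104 = 8.425352 mm; 0.104 has 3 s.f., so the result keeps min(4, 3) = 3 s.f.
Rounded to 3 significant figures: 8.43 mm.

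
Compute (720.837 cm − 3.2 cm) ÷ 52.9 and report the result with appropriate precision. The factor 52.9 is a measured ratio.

720.837 cm − 3.2 cm = 717.637 cm; the difference is limited to 1 decimal place (4 s.f.).
Carrying full precision, 717.637 ÷ 52.9 = 13.5659168242… cm; 52.9 has 3 s.f., so the result keeps min(4, 3) = 3 s.f.
Rounded to 3 significant figures: 13.6 cm.

13.6 cm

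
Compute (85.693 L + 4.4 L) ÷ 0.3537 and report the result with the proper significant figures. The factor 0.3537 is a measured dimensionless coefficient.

85.693 L + 4.4 L = 90.093 L; the sum is limited to 1 decimal place (3 s.f.).
Carrying full precision, 90.093 ÷ 0.3537 = 254.715860899… L; 0.3537 has 4 s.f., so the result keeps min(3, 4) = 3 s.f.
Rounded to 3 significant figures: 255 L.

255 L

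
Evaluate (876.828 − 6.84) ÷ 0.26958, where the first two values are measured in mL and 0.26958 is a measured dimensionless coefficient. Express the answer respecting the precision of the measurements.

3227.2 mL

876.828 mL − 6.84 mL = 869.988 mL; the difference is limited to 2 decimal places (5 s.f.).
Carrying full precision, 869.988 ÷ 0.26958 = 3227.19786334… mL; 0.26958 has 5 s.f., so the result keeps min(5, 5) = 5 s.f.
Rounded to 5 significant figures: 3227.2 mL.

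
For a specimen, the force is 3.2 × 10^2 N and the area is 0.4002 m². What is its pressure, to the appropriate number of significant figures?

pressure = 3.2 × 10^2 N ÷ 0.4002 m² = 799.6001999… Pa.
3.2 × 10^2 has 2 significant figures; 0.4002 has 4.
Division/multiplication keeps the fewest: 2 significant figures.
Rounded: 8.0 × 10^2 Pa.

8.0 × 10^2 Pa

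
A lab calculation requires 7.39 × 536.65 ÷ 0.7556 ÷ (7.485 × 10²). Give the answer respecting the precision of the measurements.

7.39 × 536.65 ÷ 0.7556 ÷ (7.485 × 10²) = 7.01216001794…
Multiplication/division keeps the fewest significant figures: 7.39 → 3 s.f., 536.65 → 5 s.f., 0.7556 → 4 s.f., 7.485 × 10² → 4 s.f.; limit is 3.
Rounded to 3 significant figures: 7.01.

7.01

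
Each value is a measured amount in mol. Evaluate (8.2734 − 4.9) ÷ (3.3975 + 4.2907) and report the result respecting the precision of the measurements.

0.44

8.2734 − 4.9 = 3.3734, limited to 1 d.p. → 2 s.f.; 3.3975 + 4.2907 = 7.6882, limited to 4 d.p. → 5 s.f.
Carrying full precision, 3.3734 ÷ 7.6882 = 0.438776306548…; keep min(2, 5) = 2 s.f.
Rounded to 2 significant figures: 0.44.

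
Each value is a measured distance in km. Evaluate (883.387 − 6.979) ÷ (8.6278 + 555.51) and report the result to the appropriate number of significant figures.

883.387 − 6.979 = 876.408, limited to 3 d.p. → 6 s.f.; 8.6278 + 555.51 = 564.1378, limited to 2 d.p. → 5 s.f.
Carrying full precision, 876.408 ÷ 564.1378 = 1.55353532417…; keep min(6, 5) = 5 s.f.
Rounded to 5 significant figures: 1.5535.

1.5535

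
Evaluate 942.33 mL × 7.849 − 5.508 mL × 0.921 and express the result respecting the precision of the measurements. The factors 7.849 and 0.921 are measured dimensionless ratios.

942.33 × 7.849 = 7396.34817 → 7396 mL (4 s.f., last digit at the 10^0 place).
5.508 × 0.921 = 5.072868 → 5.07 mL (3 s.f., last digit at the 10^-2 place).
Difference: 7391.275302 mL; keep the coarser place, 10^0.
Result: 7391 mL.

7391 mL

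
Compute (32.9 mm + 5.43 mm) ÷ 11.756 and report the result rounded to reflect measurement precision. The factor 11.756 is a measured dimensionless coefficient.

32.9 mm + 5.43 mm = 38.33 mm; the sum is limited to 1 decimal place (3 s.f.).
Carrying full precision, 38.33 ÷ 11.756 = 3.26046274243… mm; 11.756 has 5 s.f., so the result keeps min(3, 5) = 3 s.f.
Rounded to 3 significant figures: 3.26 mm.

3.26 mm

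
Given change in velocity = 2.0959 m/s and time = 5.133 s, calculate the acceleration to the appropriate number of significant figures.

0.4083 m/s²

acceleration = 2.0959 m/s ÷ 5.133 s = 0.408318721995… m/s².
2.0959 has 5 significant figures; 5.133 has 4.
Division/multiplication keeps the fewest: 4 significant figures.
Rounded: 0.4083 m/s².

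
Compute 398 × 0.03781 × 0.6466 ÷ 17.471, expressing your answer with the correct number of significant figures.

398 × 0.03781 × 0.6466 ÷ 17.471 = 0.556939070918…
Multiplication/division keeps the fewest significant figures: 398 → 3 s.f., 0.03781 → 4 s.f., 0.6466 → 4 s.f., 17.471 → 5 s.f.; limit is 3.
Rounded to 3 significant figures: 0.557.

0.557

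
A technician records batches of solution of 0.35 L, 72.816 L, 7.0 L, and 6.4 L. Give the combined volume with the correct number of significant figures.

0.35 L + 72.816 L + 7.0 L + 6.4 L = 86.566 L.
Addition/subtraction keeps the fewest decimal places: 0.35 → 2 decimal places, 72.816 → 3 decimal places, 7.0 → 1 decimal place, 6.4 → 1 decimal place; limit is 1.
Rounded to 1 decimal place: 86.6 L.

86.6 L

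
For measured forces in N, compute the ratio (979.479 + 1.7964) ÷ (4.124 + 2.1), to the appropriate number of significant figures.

1.6 × 10^2

979.479 + 1.7964 = 981.2754, limited to 3 d.p. → 6 s.f.; 4.124 + 2.1 = 6.224, limited to 1 d.p. → 2 s.f.
Carrying full precision, 981.2754 ÷ 6.224 = 157.659929306…; keep min(6, 2) = 2 s.f.
Rounded to 2 significant figures: 1.6 × 10^2.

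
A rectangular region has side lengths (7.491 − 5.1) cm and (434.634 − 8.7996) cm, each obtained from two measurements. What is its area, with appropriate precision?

7.491 − 5.1 = 2.391, limited to 1 d.p. → 2 s.f.; 434.634 − 8.7996 = 425.8344, limited to 3 d.p. → 6 s.f.
Carrying full precision, 2.391 × 425.8344 = 1018.1700504; keep min(2, 6) = 2 s.f.
Rounded to 2 significant figures: 1.0 × 10^3 cm².

1.0 × 10^3 cm²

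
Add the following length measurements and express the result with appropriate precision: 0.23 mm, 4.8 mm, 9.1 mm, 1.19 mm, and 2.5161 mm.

0.23 mm + 4.8 mm + 9.1 mm + 1.19 mm + 2.5161 mm = 17.8361 mm.
Addition/subtraction keeps the fewest decimal places: 0.23 → 2 decimal places, 4.8 → 1 decimal place, 9.1 → 1 decimal place, 1.19 → 2 decimal places, 2.5161 → 4 decimal places; limit is 1.
Rounded to 1 decimal place: 17.8 mm.

17.8 mm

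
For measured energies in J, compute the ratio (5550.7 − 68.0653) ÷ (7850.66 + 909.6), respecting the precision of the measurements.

5550.7 − 68.0653 = 5482.6347, limited to 1 d.p. → 5 s.f.; 7850.66 + 909.6 = 8760.26, limited to 1 d.p. → 5 s.f.
Carrying full precision, 5482.6347 ÷ 8760.26 = 0.625852965551…; keep min(5, 5) = 5 s.f.
Rounded to 5 significant figures: 0.62585.

0.62585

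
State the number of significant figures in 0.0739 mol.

0.0739: leading zeros are not significant.

3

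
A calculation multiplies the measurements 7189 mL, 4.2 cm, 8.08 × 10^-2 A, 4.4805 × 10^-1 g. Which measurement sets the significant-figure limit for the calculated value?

7189 mL → 4 s.f.; 4.2 cm → 2 s.f.; 8.08 × 10^-2 A → 3 s.f.; 4.4805 × 10^-1 g → 5 s.f.
The fewest is 2 significant figures, from 4.2 cm.

4.2 cm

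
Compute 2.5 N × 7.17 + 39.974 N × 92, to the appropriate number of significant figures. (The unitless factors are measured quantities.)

2.5 × 7.17 = 17.925 → 18 N (2 s.f., last digit at the 10^0 place).
39.974 × 92 = 3677.608 → 3.7 × 10³ N (2 s.f., last digit at the 10^2 place).
Sum: 3695.533 N; keep the coarser place, 10^2.
Result: 3.7 × 10³ N.

3.7 × 10³ N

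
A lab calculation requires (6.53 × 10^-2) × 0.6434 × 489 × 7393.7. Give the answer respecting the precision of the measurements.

1.52 × 10^5

(6.53 × 10^-2) × 0.6434 × 489 × 7393.7 = 151902.500181…
Multiplication/division keeps the fewest significant figures: 6.53 × 10^-2 → 3 s.f., 0.6434 → 4 s.f., 489 → 3 s.f., 7393.7 → 5 s.f.; limit is 3.
Rounded to 3 significant figures: 1.52 × 10^5.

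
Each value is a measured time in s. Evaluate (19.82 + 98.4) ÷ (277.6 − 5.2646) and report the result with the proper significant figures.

19.82 + 98.4 = 118.22, limited to 1 d.p. → 4 s.f.; 277.6 − 5.2646 = 272.3354, limited to 1 d.p. → 4 s.f.
Carrying full precision, 118.22 ÷ 272.3354 = 0.434097072948…; keep min(4, 4) = 4 s.f.
Rounded to 4 significant figures: 0.4341.

0.4341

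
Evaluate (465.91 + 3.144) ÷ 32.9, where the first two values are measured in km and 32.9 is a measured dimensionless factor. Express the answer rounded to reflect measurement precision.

14.3 km

465.91 km + 3.144 km = 469.054 km; the sum is limited to 2 decimal places (5 s.f.).
Carrying full precision, 469.054 ÷ 32.9 = 14.2569604863… km; 32.9 has 3 s.f., so the result keeps min(5, 3) = 3 s.f.
Rounded to 3 significant figures: 14.3 km.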